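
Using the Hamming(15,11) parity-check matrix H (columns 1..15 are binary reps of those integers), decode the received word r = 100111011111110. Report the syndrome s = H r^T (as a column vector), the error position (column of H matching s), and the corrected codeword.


s = (1, 0, 0, 1)^T, error position = 9, corrected codeword c = 100111010111110

Compute s = H r^T mod 2 one row at a time:
  s_1 = 1 + 1 + 1 + 1 + 1 + 1 + 1 + 0 = 7 ≡ 1 (mod 2).
  s_2 = 1 + 1 + 1 + 0 + 1 + 1 + 1 + 0 = 6 ≡ 0 (mod 2).
  s_3 = 0 + 0 + 1 + 0 + 1 + 1 + 1 + 0 = 4 ≡ 0 (mod 2).
  s_4 = 1 + 0 + 1 + 0 + 1 + 1 + 1 + 0 = 5 ≡ 1 (mod 2).
s = (1, 0, 0, 1)^T — this equals column 9 of H (binary 1001), so error is at position 9.
Correct: flip bit 9 of r = 100111011111110 to get c = 100111010111110.


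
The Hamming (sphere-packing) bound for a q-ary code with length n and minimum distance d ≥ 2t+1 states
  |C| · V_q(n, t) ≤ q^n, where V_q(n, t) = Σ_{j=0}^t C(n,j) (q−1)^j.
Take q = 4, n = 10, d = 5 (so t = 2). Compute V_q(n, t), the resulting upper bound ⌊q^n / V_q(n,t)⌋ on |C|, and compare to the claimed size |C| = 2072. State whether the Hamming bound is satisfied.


V_q(n, t) = 436, q^n = 1048576, Hamming bound = 2404, |C| = 2072 ≤ bound (satisfied).

Step 1: Compute V_q(n, t) = Σ_{j=0}^2 C(n, j) (q−1)^j.
  j = 0: C(10,0)·(3)^0 = 1·1 = 1.
  j = 1: C(10,1)·(3)^1 = 10·3 = 30.
  j = 2: C(10,2)·(3)^2 = 45·9 = 405.
  V_q(n, t) = 1 + 30 + 405 = 436.
Step 2: q^n = 4^10 = 1048576.
Step 3: Hamming bound ⌊q^n / V_q(n,t)⌋ = ⌊1048576/436⌋ = 2404.
Step 4: Compare |C| = 2072 to 2404: satisfied.
The claimed |C| lies below the Hamming bound.


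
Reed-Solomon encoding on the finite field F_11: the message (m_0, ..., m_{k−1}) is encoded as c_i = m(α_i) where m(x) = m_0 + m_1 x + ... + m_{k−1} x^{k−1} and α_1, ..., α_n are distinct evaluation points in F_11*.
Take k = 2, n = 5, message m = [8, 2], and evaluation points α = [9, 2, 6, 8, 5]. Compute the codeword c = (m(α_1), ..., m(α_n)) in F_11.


c = [4, 1, 9, 2, 7]

Message polynomial: m(x) = 8 + 2·x (mod 11).
For each evaluation point α_i, compute m(α_i) mod 11:
  α_1 = 9: Horner steps 2 → 4, so m(9) = 4.
  α_2 = 2: Horner steps 2 → 1, so m(2) = 1.
  α_3 = 6: Horner steps 2 → 9, so m(6) = 9.
  α_4 = 8: Horner steps 2 → 2, so m(8) = 2.
  α_5 = 5: Horner steps 2 → 7, so m(5) = 7.
Codeword c = [4, 1, 9, 2, 7] ∈ F_11^5.


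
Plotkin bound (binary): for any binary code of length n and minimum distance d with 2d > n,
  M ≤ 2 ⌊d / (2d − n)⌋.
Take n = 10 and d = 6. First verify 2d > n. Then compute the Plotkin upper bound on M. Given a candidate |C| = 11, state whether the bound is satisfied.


Plotkin bound M ≤ 6; given |C| = 11 > bound (violated).

Check applicability: 2d = 12, n = 10.
2d − n = 2 > 0, so Plotkin applies.
Compute d/(2d−n) = 6/2 ≈ 3.0000.
⌊d/(2d−n)⌋ = 3.
Plotkin bound: M ≤ 2·3 = 6.
Given |C| = 11, check: VIOLATED.
This |C| is above the Plotkin bound, so no binary code with n = 10, d = 6 and 11 codewords exists.


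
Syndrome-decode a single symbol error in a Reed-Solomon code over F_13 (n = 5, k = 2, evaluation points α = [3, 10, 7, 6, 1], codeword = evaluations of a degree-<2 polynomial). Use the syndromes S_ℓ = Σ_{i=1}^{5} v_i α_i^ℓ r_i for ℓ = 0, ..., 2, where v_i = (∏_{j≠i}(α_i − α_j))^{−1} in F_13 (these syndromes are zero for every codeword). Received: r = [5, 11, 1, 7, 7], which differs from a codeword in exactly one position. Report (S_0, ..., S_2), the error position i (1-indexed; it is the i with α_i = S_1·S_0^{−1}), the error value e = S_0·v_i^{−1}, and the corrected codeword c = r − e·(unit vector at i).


S = (12, 7, 3), error at position 4, error magnitude e = 5, c = [5, 11, 1, 2, 7].

Step 1: column multipliers v_i = (∏_{j≠i}(α_i − α_j))^{−1} mod 13.
  i = 1 (α = 3): (3−10)(3−7)(3−6)(3−1) = (−7)·(−4)·(−3)·2 = −168 ≡ 1, so v_1 = 1^{−1} = 1 (mod 13).
  i = 2 (α = 10): (10−3)(10−7)(10−6)(10−1) = 7·3·4·9 = 756 ≡ 2, so v_2 = 2^{−1} = 7 (mod 13).
  i = 3 (α = 7): (7−3)(7−10)(7−6)(7−1) = 4·(−3)·1·6 = −72 ≡ 6, so v_3 = 6^{−1} = 11 (mod 13).
  i = 4 (α = 6): (6−3)(6−10)(6−7)(6−1) = 3·(−4)·(−1)·5 = 60 ≡ 8, so v_4 = 8^{−1} = 5 (mod 13).
  i = 5 (α = 1): (1−3)(1−10)(1−7)(1−6) = (−2)·(−9)·(−6)·(−5) = 540 ≡ 7, so v_5 = 7^{−1} = 2 (mod 13).
  v = [1, 7, 11, 5, 2].
Step 2: syndromes of r = [5, 11, 1, 7, 7] (all sums mod 13).
  S_0 = Σ v_i r_i = 1·5 + 7·11 + 11·1 + 5·7 + 2·7 = 142 ≡ 12.
  S_1 = Σ v_i α_i r_i = 1·3·5 + 7·10·11 + 11·7·1 + 5·6·7 + 2·1·7 = 1086 ≡ 7.
  α_i^2 mod 13 = [9, 9, 10, 10, 1].
  S_2 = Σ v_i α_i^2 r_i = 1·9·5 + 7·9·11 + 11·10·1 + 5·10·7 + 2·1·7 = 1212 ≡ 3.
  S = (12, 7, 3) ≠ 0, so r is not a codeword (an error is present).
Step 3: locate the error. For a single error e at position i, S_ℓ = v_i·e·α_i^ℓ, so α_err = S_1/S_0.
  S_0^{−1} = 12^{−1} = 12 (mod 13), so α_err = 7·12 = 84 ≡ 6 = α_4. Error position i = 4.
  Consistency check: S_2/S_1 = 3·2 = 6 ≡ 6 = α_err ✓ (single-error assumption holds).
Step 4: error magnitude e = S_0/v_4 = S_0·∏_{j≠4}(α_4 − α_j) = 12·8 = 96 ≡ 5 (mod 13).
Step 5: correct position 4: c_4 = r_4 − e = 7 − 5 ≡ 2 (mod 13). Hence c = [5, 11, 1, 2, 7].
  Check: interpolating c through the α_i gives m(x) = 8 + 12·x (degree < 2) with m(α_i) = c_i for every i, so c is indeed a codeword.


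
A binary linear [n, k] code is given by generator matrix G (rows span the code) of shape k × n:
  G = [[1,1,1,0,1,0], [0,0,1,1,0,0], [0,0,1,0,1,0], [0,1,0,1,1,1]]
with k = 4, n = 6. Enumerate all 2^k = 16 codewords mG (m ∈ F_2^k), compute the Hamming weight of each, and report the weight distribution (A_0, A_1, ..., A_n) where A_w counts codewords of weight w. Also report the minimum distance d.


Weight distribution: A_0 = 1, A_2 = 6, A_4 = 9. Minimum distance d = 2.

Enumerate all 2^4 = 16 messages m ∈ F_2^4.
For each, compute codeword c = mG in F_2^6, then tally its weight.
  m = 0000 → c = 000000, weight = 0.
  m = 1000 → c = 111010, weight = 4.
  m = 0100 → c = 001100, weight = 2.
  m = 1100 → c = 110110, weight = 4.
  m = 0010 → c = 001010, weight = 2.
  m = 1010 → c = 110000, weight = 2.
  m = 0110 → c = 000110, weight = 2.
  m = 1110 → c = 111100, weight = 4.
  m = 0001 → c = 010111, weight = 4.
  m = 1001 → c = 101101, weight = 4.
  m = 0101 → c = 011011, weight = 4.
  m = 1101 → c = 100001, weight = 2.
  m = 0011 → c = 011101, weight = 4.
  m = 1011 → c = 100111, weight = 4.
  m = 0111 → c = 010001, weight = 2.
  m = 1111 → c = 101011, weight = 4.
Tally weights:
  weight 0: 1 codewords.
  weight 2: 6 codewords.
  weight 4: 9 codewords.
Minimum distance d = smallest w > 0 with A_w > 0 = 2.
Sanity: Σ A_w = 16 = 2^4 = 16 ✓.


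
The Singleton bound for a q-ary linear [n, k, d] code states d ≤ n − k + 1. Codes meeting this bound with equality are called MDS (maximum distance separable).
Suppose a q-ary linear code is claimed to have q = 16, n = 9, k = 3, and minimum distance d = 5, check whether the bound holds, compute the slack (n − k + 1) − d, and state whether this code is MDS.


Singleton RHS = n − k + 1 = 7, slack = 2, bound satisfied, not MDS.

Singleton bound: d ≤ n − k + 1.
Here n = 9, k = 3, so n − k + 1 = 7.
Given d = 5, check d ≤ 7: YES.
Slack = (n − k + 1) − d = 2.
The code is NOT MDS (slack = 2 > 0).
Description: the claimed parameters are [9, 3, 5]_16; such a code would be non-MDS.


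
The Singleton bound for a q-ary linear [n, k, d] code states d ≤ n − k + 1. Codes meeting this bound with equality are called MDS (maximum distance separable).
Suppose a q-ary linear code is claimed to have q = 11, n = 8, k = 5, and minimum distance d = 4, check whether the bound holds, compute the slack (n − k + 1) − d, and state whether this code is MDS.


Singleton RHS = n − k + 1 = 4, slack = 0, bound satisfied, MDS.

Singleton bound: d ≤ n − k + 1.
Here n = 8, k = 5, so n − k + 1 = 4.
Given d = 4, check d ≤ 4: YES.
Slack = (n − k + 1) − d = 0.
The code is MDS (slack = 0).
Description: the claimed parameters are [8, 5, 4]_11; such a code would be MDS (meets Singleton bound).


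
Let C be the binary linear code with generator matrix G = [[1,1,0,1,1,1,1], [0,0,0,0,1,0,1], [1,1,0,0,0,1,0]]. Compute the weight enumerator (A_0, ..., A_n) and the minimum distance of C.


Weight distribution: A_0 = 1, A_1 = 1, A_2 = 1, A_3 = 2, A_4 = 1, A_5 = 1, A_6 = 1. Minimum distance d = 1.

Enumerate all 2^3 = 8 messages m ∈ F_2^3.
For each, compute codeword c = mG in F_2^7, then tally its weight.
  m = 000 → c = 0000000, weight = 0.
  m = 100 → c = 1101111, weight = 6.
  m = 010 → c = 0000101, weight = 2.
  m = 110 → c = 1101010, weight = 4.
  m = 001 → c = 1100010, weight = 3.
  m = 101 → c = 0001101, weight = 3.
  m = 011 → c = 1100111, weight = 5.
  m = 111 → c = 0001000, weight = 1.
Tally weights:
  weight 0: 1 codewords.
  weight 1: 1 codewords.
  weight 2: 1 codewords.
  weight 3: 2 codewords.
  weight 4: 1 codewords.
  weight 5: 1 codewords.
  weight 6: 1 codewords.
Minimum distance d = smallest w > 0 with A_w > 0 = 1.
Sanity: Σ A_w = 8 = 2^3 = 8 ✓.


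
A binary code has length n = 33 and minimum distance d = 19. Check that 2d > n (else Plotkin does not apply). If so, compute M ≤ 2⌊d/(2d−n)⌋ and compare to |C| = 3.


Plotkin bound M ≤ 6; given |C| = 3 ≤ bound (satisfied).

Check applicability: 2d = 38, n = 33.
2d − n = 5 > 0, so Plotkin applies.
Compute d/(2d−n) = 19/5 ≈ 3.8000.
⌊d/(2d−n)⌋ = 3.
Plotkin bound: M ≤ 2·3 = 6.
Given |C| = 3, check: satisfied.
This |C| is below the Plotkin bound.


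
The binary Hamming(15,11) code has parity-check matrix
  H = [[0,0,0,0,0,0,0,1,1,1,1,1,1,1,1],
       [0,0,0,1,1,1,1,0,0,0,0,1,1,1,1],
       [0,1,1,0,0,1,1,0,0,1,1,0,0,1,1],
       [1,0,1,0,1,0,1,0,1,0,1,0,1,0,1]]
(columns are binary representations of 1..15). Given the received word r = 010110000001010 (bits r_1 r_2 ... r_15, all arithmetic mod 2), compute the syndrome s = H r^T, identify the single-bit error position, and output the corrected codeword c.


s = (0, 0, 0, 1)^T, error position = 1, corrected codeword c = 110110000001010

Compute s = H r^T mod 2 one row at a time:
  s_1 = 0 + 0 + 0 + 0 + 1 + 0 + 1 + 0 = 2 ≡ 0 (mod 2).
  s_2 = 1 + 1 + 0 + 0 + 1 + 0 + 1 + 0 = 4 ≡ 0 (mod 2).
  s_3 = 1 + 0 + 0 + 0 + 0 + 0 + 1 + 0 = 2 ≡ 0 (mod 2).
  s_4 = 0 + 0 + 1 + 0 + 0 + 0 + 0 + 0 = 1 ≡ 1 (mod 2).
s = (0, 0, 0, 1)^T — this equals column 1 of H (binary 0001), so error is at position 1.
Correct: flip bit 1 of r = 010110000001010 to get c = 110110000001010.


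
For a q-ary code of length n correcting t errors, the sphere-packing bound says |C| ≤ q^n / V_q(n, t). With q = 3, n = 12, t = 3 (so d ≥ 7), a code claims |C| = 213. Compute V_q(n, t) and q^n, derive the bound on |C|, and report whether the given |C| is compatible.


V_q(n, t) = 2049, q^n = 531441, Hamming bound = 259, |C| = 213 ≤ bound (satisfied).

Step 1: Compute V_q(n, t) = Σ_{j=0}^3 C(n, j) (q−1)^j.
  j = 0: C(12,0)·(2)^0 = 1·1 = 1.
  j = 1: C(12,1)·(2)^1 = 12·2 = 24.
  j = 2: C(12,2)·(2)^2 = 66·4 = 264.
  j = 3: C(12,3)·(2)^3 = 220·8 = 1760.
  V_q(n, t) = 1 + 24 + 264 + 1760 = 2049.
Step 2: q^n = 3^12 = 531441.
Step 3: Hamming bound ⌊q^n / V_q(n,t)⌋ = ⌊531441/2049⌋ = 259.
Step 4: Compare |C| = 213 to 259: satisfied.
The claimed |C| lies below the Hamming bound.


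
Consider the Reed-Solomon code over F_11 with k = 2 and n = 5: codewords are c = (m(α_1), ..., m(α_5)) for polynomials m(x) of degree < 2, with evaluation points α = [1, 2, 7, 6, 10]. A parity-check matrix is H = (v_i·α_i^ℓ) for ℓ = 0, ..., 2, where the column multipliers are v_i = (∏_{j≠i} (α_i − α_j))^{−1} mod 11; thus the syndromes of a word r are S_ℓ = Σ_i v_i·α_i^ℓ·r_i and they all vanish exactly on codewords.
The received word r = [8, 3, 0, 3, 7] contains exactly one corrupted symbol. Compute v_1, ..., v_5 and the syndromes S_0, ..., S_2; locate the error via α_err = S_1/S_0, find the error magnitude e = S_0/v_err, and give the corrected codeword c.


S = (3, 7, 9), error at position 4, error magnitude e = 9, c = [8, 3, 0, 5, 7].

Step 1: column multipliers v_i = (∏_{j≠i}(α_i − α_j))^{−1} mod 11.
  i = 1 (α = 1): (1−2)(1−7)(1−6)(1−10) = (−1)·(−6)·(−5)·(−9) = 270 ≡ 6, so v_1 = 6^{−1} = 2 (mod 11).
  i = 2 (α = 2): (2−1)(2−7)(2−6)(2−10) = 1·(−5)·(−4)·(−8) = −160 ≡ 5, so v_2 = 5^{−1} = 9 (mod 11).
  i = 3 (α = 7): (7−1)(7−2)(7−6)(7−10) = 6·5·1·(−3) = −90 ≡ 9, so v_3 = 9^{−1} = 5 (mod 11).
  i = 4 (α = 6): (6−1)(6−2)(6−7)(6−10) = 5·4·(−1)·(−4) = 80 ≡ 3, so v_4 = 3^{−1} = 4 (mod 11).
  i = 5 (α = 10): (10−1)(10−2)(10−7)(10−6) = 9·8·3·4 = 864 ≡ 6, so v_5 = 6^{−1} = 2 (mod 11).
  v = [2, 9, 5, 4, 2].
Step 2: syndromes of r = [8, 3, 0, 3, 7] (all sums mod 11).
  S_0 = Σ v_i r_i = 2·8 + 9·3 + 5·0 + 4·3 + 2·7 = 69 ≡ 3.
  S_1 = Σ v_i α_i r_i = 2·1·8 + 9·2·3 + 5·7·0 + 4·6·3 + 2·10·7 = 282 ≡ 7.
  α_i^2 mod 11 = [1, 4, 5, 3, 1].
  S_2 = Σ v_i α_i^2 r_i = 2·1·8 + 9·4·3 + 5·5·0 + 4·3·3 + 2·1·7 = 174 ≡ 9.
  S = (3, 7, 9) ≠ 0, so r is not a codeword (an error is present).
Step 3: locate the error. For a single error e at position i, S_ℓ = v_i·e·α_i^ℓ, so α_err = S_1/S_0.
  S_0^{−1} = 3^{−1} = 4 (mod 11), so α_err = 7·4 = 28 ≡ 6 = α_4. Error position i = 4.
  Consistency check: S_2/S_1 = 9·8 = 72 ≡ 6 = α_err ✓ (single-error assumption holds).
Step 4: error magnitude e = S_0/v_4 = S_0·∏_{j≠4}(α_4 − α_j) = 3·3 = 9 ≡ 9 (mod 11).
Step 5: correct position 4: c_4 = r_4 − e = 3 − 9 ≡ 5 (mod 11). Hence c = [8, 3, 0, 5, 7].
  Check: interpolating c through the α_i gives m(x) = 2 + 6·x (degree < 2) with m(α_i) = c_i for every i, so c is indeed a codeword.


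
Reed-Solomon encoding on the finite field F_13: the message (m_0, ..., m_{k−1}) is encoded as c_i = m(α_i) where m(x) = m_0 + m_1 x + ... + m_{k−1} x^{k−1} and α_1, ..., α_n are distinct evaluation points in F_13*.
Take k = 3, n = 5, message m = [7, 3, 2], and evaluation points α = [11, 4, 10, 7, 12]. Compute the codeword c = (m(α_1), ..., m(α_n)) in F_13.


c = [9, 12, 3, 9, 6]

Message polynomial: m(x) = 7 + 3·x + 2·x^2 (mod 13).
For each evaluation point α_i, compute m(α_i) mod 13:
  α_1 = 11: Horner steps 2 → 12 → 9, so m(11) = 9.
  α_2 = 4: Horner steps 2 → 11 → 12, so m(4) = 12.
  α_3 = 10: Horner steps 2 → 10 → 3, so m(10) = 3.
  α_4 = 7: Horner steps 2 → 4 → 9, so m(7) = 9.
  α_5 = 12: Horner steps 2 → 1 → 6, so m(12) = 6.
Codeword c = [9, 12, 3, 9, 6] ∈ F_13^5.


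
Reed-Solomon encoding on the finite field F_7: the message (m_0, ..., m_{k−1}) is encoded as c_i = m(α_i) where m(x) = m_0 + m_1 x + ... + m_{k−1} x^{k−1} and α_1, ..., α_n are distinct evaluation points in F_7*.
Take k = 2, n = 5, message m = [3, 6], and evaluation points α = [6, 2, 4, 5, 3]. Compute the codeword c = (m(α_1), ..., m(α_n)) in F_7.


c = [4, 1, 6, 5, 0]

Message polynomial: m(x) = 3 + 6·x (mod 7).
For each evaluation point α_i, compute m(α_i) mod 7:
  α_1 = 6: Horner steps 6 → 4, so m(6) = 4.
  α_2 = 2: Horner steps 6 → 1, so m(2) = 1.
  α_3 = 4: Horner steps 6 → 6, so m(4) = 6.
  α_4 = 5: Horner steps 6 → 5, so m(5) = 5.
  α_5 = 3: Horner steps 6 → 0, so m(3) = 0.
Codeword c = [4, 1, 6, 5, 0] ∈ F_7^5.


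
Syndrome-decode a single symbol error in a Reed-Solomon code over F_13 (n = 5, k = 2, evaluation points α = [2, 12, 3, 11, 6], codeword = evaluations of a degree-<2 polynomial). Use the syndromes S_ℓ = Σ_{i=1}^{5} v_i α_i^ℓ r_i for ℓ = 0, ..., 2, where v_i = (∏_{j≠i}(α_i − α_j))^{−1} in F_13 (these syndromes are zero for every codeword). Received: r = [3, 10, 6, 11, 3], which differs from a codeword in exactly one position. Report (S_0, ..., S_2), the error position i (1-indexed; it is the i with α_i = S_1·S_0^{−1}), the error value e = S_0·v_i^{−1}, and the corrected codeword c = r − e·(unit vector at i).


S = (1, 2, 4), error at position 1, error magnitude e = 9, c = [7, 10, 6, 11, 3].

Step 1: column multipliers v_i = (∏_{j≠i}(α_i − α_j))^{−1} mod 13.
  i = 1 (α = 2): (2−12)(2−3)(2−11)(2−6) = (−10)·(−1)·(−9)·(−4) = 360 ≡ 9, so v_1 = 9^{−1} = 3 (mod 13).
  i = 2 (α = 12): (12−2)(12−3)(12−11)(12−6) = 10·9·1·6 = 540 ≡ 7, so v_2 = 7^{−1} = 2 (mod 13).
  i = 3 (α = 3): (3−2)(3−12)(3−11)(3−6) = 1·(−9)·(−8)·(−3) = −216 ≡ 5, so v_3 = 5^{−1} = 8 (mod 13).
  i = 4 (α = 11): (11−2)(11−12)(11−3)(11−6) = 9·(−1)·8·5 = −360 ≡ 4, so v_4 = 4^{−1} = 10 (mod 13).
  i = 5 (α = 6): (6−2)(6−12)(6−3)(6−11) = 4·(−6)·3·(−5) = 360 ≡ 9, so v_5 = 9^{−1} = 3 (mod 13).
  v = [3, 2, 8, 10, 3].
Step 2: syndromes of r = [3, 10, 6, 11, 3] (all sums mod 13).
  S_0 = Σ v_i r_i = 3·3 + 2·10 + 8·6 + 10·11 + 3·3 = 196 ≡ 1.
  S_1 = Σ v_i α_i r_i = 3·2·3 + 2·12·10 + 8·3·6 + 10·11·11 + 3·6·3 = 1666 ≡ 2.
  α_i^2 mod 13 = [4, 1, 9, 4, 10].
  S_2 = Σ v_i α_i^2 r_i = 3·4·3 + 2·1·10 + 8·9·6 + 10·4·11 + 3·10·3 = 1018 ≡ 4.
  S = (1, 2, 4) ≠ 0, so r is not a codeword (an error is present).
Step 3: locate the error. For a single error e at position i, S_ℓ = v_i·e·α_i^ℓ, so α_err = S_1/S_0.
  S_0^{−1} = 1^{−1} = 1 (mod 13), so α_err = 2·1 = 2 ≡ 2 = α_1. Error position i = 1.
  Consistency check: S_2/S_1 = 4·7 = 28 ≡ 2 = α_err ✓ (single-error assumption holds).
Step 4: error magnitude e = S_0/v_1 = S_0·∏_{j≠1}(α_1 − α_j) = 1·9 = 9 ≡ 9 (mod 13).
Step 5: correct position 1: c_1 = r_1 − e = 3 − 9 ≡ 7 (mod 13). Hence c = [7, 10, 6, 11, 3].
  Check: interpolating c through the α_i gives m(x) = 9 + 12·x (degree < 2) with m(α_i) = c_i for every i, so c is indeed a codeword.


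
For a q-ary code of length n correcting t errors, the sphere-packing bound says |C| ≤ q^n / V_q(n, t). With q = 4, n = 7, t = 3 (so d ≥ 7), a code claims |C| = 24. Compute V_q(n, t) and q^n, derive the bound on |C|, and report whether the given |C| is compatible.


V_q(n, t) = 1156, q^n = 16384, Hamming bound = 14, |C| = 24 > bound (violated).

Step 1: Compute V_q(n, t) = Σ_{j=0}^3 C(n, j) (q−1)^j.
  j = 0: C(7,0)·(3)^0 = 1·1 = 1.
  j = 1: C(7,1)·(3)^1 = 7·3 = 21.
  j = 2: C(7,2)·(3)^2 = 21·9 = 189.
  j = 3: C(7,3)·(3)^3 = 35·27 = 945.
  V_q(n, t) = 1 + 21 + 189 + 945 = 1156.
Step 2: q^n = 4^7 = 16384.
Step 3: Hamming bound ⌊q^n / V_q(n,t)⌋ = ⌊16384/1156⌋ = 14.
Step 4: Compare |C| = 24 to 14: violated.
The claimed |C| lies above the Hamming bound, so no 4-ary code of length 7 with d ≥ 7 can have 24 codewords.


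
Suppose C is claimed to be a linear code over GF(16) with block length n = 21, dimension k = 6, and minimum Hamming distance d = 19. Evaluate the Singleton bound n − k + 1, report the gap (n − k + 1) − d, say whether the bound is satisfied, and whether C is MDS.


Singleton RHS = n − k + 1 = 16, slack = -3, bound violated (no such code; not MDS).

Singleton bound: d ≤ n − k + 1.
Here n = 21, k = 6, so n − k + 1 = 16.
Given d = 19, check d ≤ 16: NO.
Slack = (n − k + 1) − d = -3.
The slack is negative: d = 19 exceeds n − k + 1 = 16 by 3, so the Singleton bound is violated and no linear [21, 6, 19]_16 code can exist. In particular it is not MDS (MDS requires d = n − k + 1 exactly).
Description: the claimed parameters are [21, 6, 19]_16; such a code would be impossible (violates the Singleton bound).


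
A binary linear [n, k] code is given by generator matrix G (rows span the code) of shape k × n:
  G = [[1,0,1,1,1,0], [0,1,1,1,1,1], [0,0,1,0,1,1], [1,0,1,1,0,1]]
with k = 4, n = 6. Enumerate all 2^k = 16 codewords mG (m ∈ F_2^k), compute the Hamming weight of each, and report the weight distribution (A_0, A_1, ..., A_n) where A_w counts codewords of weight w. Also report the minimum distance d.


Weight distribution: A_0 = 1, A_1 = 1, A_2 = 2, A_3 = 6, A_4 = 5, A_5 = 1. Minimum distance d = 1.

Enumerate all 2^4 = 16 messages m ∈ F_2^4.
For each, compute codeword c = mG in F_2^6, then tally its weight.
  m = 0000 → c = 000000, weight = 0.
  m = 1000 → c = 101110, weight = 4.
  m = 0100 → c = 011111, weight = 5.
  m = 1100 → c = 110001, weight = 3.
  m = 0010 → c = 001011, weight = 3.
  m = 1010 → c = 100101, weight = 3.
  m = 0110 → c = 010100, weight = 2.
  m = 1110 → c = 111010, weight = 4.
  m = 0001 → c = 101101, weight = 4.
  m = 1001 → c = 000011, weight = 2.
  m = 0101 → c = 110010, weight = 3.
  m = 1101 → c = 011100, weight = 3.
  m = 0011 → c = 100110, weight = 3.
  m = 1011 → c = 001000, weight = 1.
  m = 0111 → c = 111001, weight = 4.
  m = 1111 → c = 010111, weight = 4.
Tally weights:
  weight 0: 1 codewords.
  weight 1: 1 codewords.
  weight 2: 2 codewords.
  weight 3: 6 codewords.
  weight 4: 5 codewords.
  weight 5: 1 codewords.
Minimum distance d = smallest w > 0 with A_w > 0 = 1.
Sanity: Σ A_w = 16 = 2^4 = 16 ✓.


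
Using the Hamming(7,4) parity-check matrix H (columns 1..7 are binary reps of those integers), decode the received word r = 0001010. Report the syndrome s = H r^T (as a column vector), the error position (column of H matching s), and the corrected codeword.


s = (0, 1, 0)^T, error position = 2, corrected codeword c = 0101010

Compute s = H r^T mod 2 one row at a time:
  s_1 = 1 + 0 + 1 + 0 = 2 ≡ 0 (mod 2).
  s_2 = 0 + 0 + 1 + 0 = 1 ≡ 1 (mod 2).
  s_3 = 0 + 0 + 0 + 0 = 0 ≡ 0 (mod 2).
s = (0, 1, 0)^T — this equals column 2 of H (binary 010), so error is at position 2.
Correct: flip bit 2 of r = 0001010 to get c = 0101010.


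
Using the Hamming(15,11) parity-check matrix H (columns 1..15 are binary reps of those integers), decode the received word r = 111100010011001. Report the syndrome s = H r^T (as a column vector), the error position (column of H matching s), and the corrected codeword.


s = (0, 1, 0, 0)^T, error position = 4, corrected codeword c = 111000010011001

Compute s = H r^T mod 2 one row at a time:
  s_1 = 1 + 0 + 0 + 1 + 1 + 0 + 0 + 1 = 4 ≡ 0 (mod 2).
  s_2 = 1 + 0 + 0 + 0 + 1 + 0 + 0 + 1 = 3 ≡ 1 (mod 2).
  s_3 = 1 + 1 + 0 + 0 + 0 + 1 + 0 + 1 = 4 ≡ 0 (mod 2).
  s_4 = 1 + 1 + 0 + 0 + 0 + 1 + 0 + 1 = 4 ≡ 0 (mod 2).
s = (0, 1, 0, 0)^T — this equals column 4 of H (binary 0100), so error is at position 4.
Correct: flip bit 4 of r = 111100010011001 to get c = 111000010011001.


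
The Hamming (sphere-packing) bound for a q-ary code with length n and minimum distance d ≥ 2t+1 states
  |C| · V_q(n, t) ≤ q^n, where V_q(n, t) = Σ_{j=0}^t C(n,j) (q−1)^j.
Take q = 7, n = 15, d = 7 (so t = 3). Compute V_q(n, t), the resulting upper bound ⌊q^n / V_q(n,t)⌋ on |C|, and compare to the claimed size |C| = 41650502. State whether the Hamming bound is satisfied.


V_q(n, t) = 102151, q^n = 4747561509943, Hamming bound = 46475918, |C| = 41650502 ≤ bound (satisfied).

Step 1: Compute V_q(n, t) = Σ_{j=0}^3 C(n, j) (q−1)^j.
  j = 0: C(15,0)·(6)^0 = 1·1 = 1.
  j = 1: C(15,1)·(6)^1 = 15·6 = 90.
  j = 2: C(15,2)·(6)^2 = 105·36 = 3780.
  j = 3: C(15,3)·(6)^3 = 455·216 = 98280.
  V_q(n, t) = 1 + 90 + 3780 + 98280 = 102151.
Step 2: q^n = 7^15 = 4747561509943.
Step 3: Hamming bound ⌊q^n / V_q(n,t)⌋ = ⌊4747561509943/102151⌋ = 46475918.
Step 4: Compare |C| = 41650502 to 46475918: satisfied.
The claimed |C| lies below the Hamming bound.


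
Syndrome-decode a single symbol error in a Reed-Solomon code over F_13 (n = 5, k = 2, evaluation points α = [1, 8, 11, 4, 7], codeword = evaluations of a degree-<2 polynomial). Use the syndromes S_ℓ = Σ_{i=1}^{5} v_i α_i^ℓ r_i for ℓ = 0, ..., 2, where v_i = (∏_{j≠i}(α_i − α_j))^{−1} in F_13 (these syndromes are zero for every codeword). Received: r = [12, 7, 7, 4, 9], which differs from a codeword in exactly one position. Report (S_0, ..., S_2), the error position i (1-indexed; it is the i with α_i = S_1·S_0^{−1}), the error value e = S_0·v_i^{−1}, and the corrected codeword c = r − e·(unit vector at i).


S = (10, 2, 3), error at position 2, error magnitude e = 5, c = [12, 2, 7, 4, 9].

Step 1: column multipliers v_i = (∏_{j≠i}(α_i − α_j))^{−1} mod 13.
  i = 1 (α = 1): (1−8)(1−11)(1−4)(1−7) = (−7)·(−10)·(−3)·(−6) = 1260 ≡ 12, so v_1 = 12^{−1} = 12 (mod 13).
  i = 2 (α = 8): (8−1)(8−11)(8−4)(8−7) = 7·(−3)·4·1 = −84 ≡ 7, so v_2 = 7^{−1} = 2 (mod 13).
  i = 3 (α = 11): (11−1)(11−8)(11−4)(11−7) = 10·3·7·4 = 840 ≡ 8, so v_3 = 8^{−1} = 5 (mod 13).
  i = 4 (α = 4): (4−1)(4−8)(4−11)(4−7) = 3·(−4)·(−7)·(−3) = −252 ≡ 8, so v_4 = 8^{−1} = 5 (mod 13).
  i = 5 (α = 7): (7−1)(7−8)(7−11)(7−4) = 6·(−1)·(−4)·3 = 72 ≡ 7, so v_5 = 7^{−1} = 2 (mod 13).
  v = [12, 2, 5, 5, 2].
Step 2: syndromes of r = [12, 7, 7, 4, 9] (all sums mod 13).
  S_0 = Σ v_i r_i = 12·12 + 2·7 + 5·7 + 5·4 + 2·9 = 231 ≡ 10.
  S_1 = Σ v_i α_i r_i = 12·1·12 + 2·8·7 + 5·11·7 + 5·4·4 + 2·7·9 = 847 ≡ 2.
  α_i^2 mod 13 = [1, 12, 4, 3, 10].
  S_2 = Σ v_i α_i^2 r_i = 12·1·12 + 2·12·7 + 5·4·7 + 5·3·4 + 2·10·9 = 692 ≡ 3.
  S = (10, 2, 3) ≠ 0, so r is not a codeword (an error is present).
Step 3: locate the error. For a single error e at position i, S_ℓ = v_i·e·α_i^ℓ, so α_err = S_1/S_0.
  S_0^{−1} = 10^{−1} = 4 (mod 13), so α_err = 2·4 = 8 ≡ 8 = α_2. Error position i = 2.
  Consistency check: S_2/S_1 = 3·7 = 21 ≡ 8 = α_err ✓ (single-error assumption holds).
Step 4: error magnitude e = S_0/v_2 = S_0·∏_{j≠2}(α_2 − α_j) = 10·7 = 70 ≡ 5 (mod 13).
Step 5: correct position 2: c_2 = r_2 − e = 7 − 5 ≡ 2 (mod 13). Hence c = [12, 2, 7, 4, 9].
  Check: interpolating c through the α_i gives m(x) = 6 + 6·x (degree < 2) with m(α_i) = c_i for every i, so c is indeed a codeword.


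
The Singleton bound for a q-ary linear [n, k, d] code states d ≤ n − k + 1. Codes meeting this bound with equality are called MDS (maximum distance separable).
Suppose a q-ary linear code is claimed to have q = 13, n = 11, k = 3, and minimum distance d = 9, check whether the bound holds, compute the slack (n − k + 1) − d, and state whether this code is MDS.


Singleton RHS = n − k + 1 = 9, slack = 0, bound satisfied, MDS.

Singleton bound: d ≤ n − k + 1.
Here n = 11, k = 3, so n − k + 1 = 9.
Given d = 9, check d ≤ 9: YES.
Slack = (n − k + 1) − d = 0.
The code is MDS (slack = 0).
Description: the claimed parameters are [11, 3, 9]_13; such a code would be MDS (meets Singleton bound).


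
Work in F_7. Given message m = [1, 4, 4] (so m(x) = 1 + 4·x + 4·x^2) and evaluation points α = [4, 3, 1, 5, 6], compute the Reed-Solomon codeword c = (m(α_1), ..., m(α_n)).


c = [4, 0, 2, 2, 1]

Message polynomial: m(x) = 1 + 4·x + 4·x^2 (mod 7).
For each evaluation point α_i, compute m(α_i) mod 7:
  α_1 = 4: Horner steps 4 → 6 → 4, so m(4) = 4.
  α_2 = 3: Horner steps 4 → 2 → 0, so m(3) = 0.
  α_3 = 1: Horner steps 4 → 1 → 2, so m(1) = 2.
  α_4 = 5: Horner steps 4 → 3 → 2, so m(5) = 2.
  α_5 = 6: Horner steps 4 → 0 → 1, so m(6) = 1.
Codeword c = [4, 0, 2, 2, 1] ∈ F_7^5.


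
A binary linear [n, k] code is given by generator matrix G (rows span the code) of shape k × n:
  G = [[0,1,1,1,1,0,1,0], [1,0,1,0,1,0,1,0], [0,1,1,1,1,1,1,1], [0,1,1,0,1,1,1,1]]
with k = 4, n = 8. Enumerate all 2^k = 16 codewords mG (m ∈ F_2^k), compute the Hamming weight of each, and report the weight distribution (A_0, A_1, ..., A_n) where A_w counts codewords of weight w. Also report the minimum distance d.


Weight distribution: A_0 = 1, A_1 = 1, A_2 = 2, A_3 = 2, A_4 = 3, A_5 = 3, A_6 = 2, A_7 = 2. Minimum distance d = 1.

Enumerate all 2^4 = 16 messages m ∈ F_2^4.
For each, compute codeword c = mG in F_2^8, then tally its weight.
  m = 0000 → c = 00000000, weight = 0.
  m = 1000 → c = 01111010, weight = 5.
  m = 0100 → c = 10101010, weight = 4.
  m = 1100 → c = 11010000, weight = 3.
  m = 0010 → c = 01111111, weight = 7.
  m = 1010 → c = 00000101, weight = 2.
  m = 0110 → c = 11010101, weight = 5.
  m = 1110 → c = 10101111, weight = 6.
  m = 0001 → c = 01101111, weight = 6.
  m = 1001 → c = 00010101, weight = 3.
  m = 0101 → c = 11000101, weight = 4.
  m = 1101 → c = 10111111, weight = 7.
  m = 0011 → c = 00010000, weight = 1.
  m = 1011 → c = 01101010, weight = 4.
  m = 0111 → c = 10111010, weight = 5.
  m = 1111 → c = 11000000, weight = 2.
Tally weights:
  weight 0: 1 codewords.
  weight 1: 1 codewords.
  weight 2: 2 codewords.
  weight 3: 2 codewords.
  weight 4: 3 codewords.
  weight 5: 3 codewords.
  weight 6: 2 codewords.
  weight 7: 2 codewords.
Minimum distance d = smallest w > 0 with A_w > 0 = 1.
Sanity: Σ A_w = 16 = 2^4 = 16 ✓.


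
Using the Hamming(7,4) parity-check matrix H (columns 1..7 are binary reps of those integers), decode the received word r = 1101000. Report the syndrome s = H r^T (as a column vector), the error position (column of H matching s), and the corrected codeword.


s = (1, 1, 1)^T, error position = 7, corrected codeword c = 1101001

Compute s = H r^T mod 2 one row at a time:
  s_1 = 1 + 0 + 0 + 0 = 1 ≡ 1 (mod 2).
  s_2 = 1 + 0 + 0 + 0 = 1 ≡ 1 (mod 2).
  s_3 = 1 + 0 + 0 + 0 = 1 ≡ 1 (mod 2).
s = (1, 1, 1)^T — this equals column 7 of H (binary 111), so error is at position 7.
Correct: flip bit 7 of r = 1101000 to get c = 1101001.


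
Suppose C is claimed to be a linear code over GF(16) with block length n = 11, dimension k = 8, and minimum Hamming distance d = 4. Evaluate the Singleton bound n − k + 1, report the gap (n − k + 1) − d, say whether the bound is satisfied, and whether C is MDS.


Singleton RHS = n − k + 1 = 4, slack = 0, bound satisfied, MDS.

Singleton bound: d ≤ n − k + 1.
Here n = 11, k = 8, so n − k + 1 = 4.
Given d = 4, check d ≤ 4: YES.
Slack = (n − k + 1) − d = 0.
The code is MDS (slack = 0).
Description: the claimed parameters are [11, 8, 4]_16; such a code would be MDS (meets Singleton bound).


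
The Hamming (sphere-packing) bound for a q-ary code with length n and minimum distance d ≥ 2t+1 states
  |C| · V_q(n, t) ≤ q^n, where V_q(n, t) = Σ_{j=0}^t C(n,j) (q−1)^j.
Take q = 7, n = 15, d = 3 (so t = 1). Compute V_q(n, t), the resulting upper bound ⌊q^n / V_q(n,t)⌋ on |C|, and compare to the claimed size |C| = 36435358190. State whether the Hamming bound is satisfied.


V_q(n, t) = 91, q^n = 4747561509943, Hamming bound = 52171005603, |C| = 36435358190 ≤ bound (satisfied).

Step 1: Compute V_q(n, t) = Σ_{j=0}^1 C(n, j) (q−1)^j.
  j = 0: C(15,0)·(6)^0 = 1·1 = 1.
  j = 1: C(15,1)·(6)^1 = 15·6 = 90.
  V_q(n, t) = 1 + 90 = 91.
Step 2: q^n = 7^15 = 4747561509943.
Step 3: Hamming bound ⌊q^n / V_q(n,t)⌋ = ⌊4747561509943/91⌋ = 52171005603.
Step 4: Compare |C| = 36435358190 to 52171005603: satisfied.
The claimed |C| lies below the Hamming bound.


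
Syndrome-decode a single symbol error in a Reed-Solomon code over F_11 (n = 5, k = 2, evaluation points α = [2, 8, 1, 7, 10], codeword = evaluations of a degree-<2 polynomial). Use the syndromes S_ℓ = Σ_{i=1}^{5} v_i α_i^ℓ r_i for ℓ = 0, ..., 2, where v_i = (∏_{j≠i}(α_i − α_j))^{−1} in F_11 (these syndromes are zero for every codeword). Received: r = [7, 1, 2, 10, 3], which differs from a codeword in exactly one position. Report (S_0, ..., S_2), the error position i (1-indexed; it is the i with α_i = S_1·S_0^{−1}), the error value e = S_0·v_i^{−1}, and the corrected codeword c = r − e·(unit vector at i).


S = (2, 5, 7), error at position 2, error magnitude e = 8, c = [7, 4, 2, 10, 3].

Step 1: column multipliers v_i = (∏_{j≠i}(α_i − α_j))^{−1} mod 11.
  i = 1 (α = 2): (2−8)(2−1)(2−7)(2−10) = (−6)·1·(−5)·(−8) = −240 ≡ 2, so v_1 = 2^{−1} = 6 (mod 11).
  i = 2 (α = 8): (8−2)(8−1)(8−7)(8−10) = 6·7·1·(−2) = −84 ≡ 4, so v_2 = 4^{−1} = 3 (mod 11).
  i = 3 (α = 1): (1−2)(1−8)(1−7)(1−10) = (−1)·(−7)·(−6)·(−9) = 378 ≡ 4, so v_3 = 4^{−1} = 3 (mod 11).
  i = 4 (α = 7): (7−2)(7−8)(7−1)(7−10) = 5·(−1)·6·(−3) = 90 ≡ 2, so v_4 = 2^{−1} = 6 (mod 11).
  i = 5 (α = 10): (10−2)(10−8)(10−1)(10−7) = 8·2·9·3 = 432 ≡ 3, so v_5 = 3^{−1} = 4 (mod 11).
  v = [6, 3, 3, 6, 4].
Step 2: syndromes of r = [7, 1, 2, 10, 3] (all sums mod 11).
  S_0 = Σ v_i r_i = 6·7 + 3·1 + 3·2 + 6·10 + 4·3 = 123 ≡ 2.
  S_1 = Σ v_i α_i r_i = 6·2·7 + 3·8·1 + 3·1·2 + 6·7·10 + 4·10·3 = 654 ≡ 5.
  α_i^2 mod 11 = [4, 9, 1, 5, 1].
  S_2 = Σ v_i α_i^2 r_i = 6·4·7 + 3·9·1 + 3·1·2 + 6·5·10 + 4·1·3 = 513 ≡ 7.
  S = (2, 5, 7) ≠ 0, so r is not a codeword (an error is present).
Step 3: locate the error. For a single error e at position i, S_ℓ = v_i·e·α_i^ℓ, so α_err = S_1/S_0.
  S_0^{−1} = 2^{−1} = 6 (mod 11), so α_err = 5·6 = 30 ≡ 8 = α_2. Error position i = 2.
  Consistency check: S_2/S_1 = 7·9 = 63 ≡ 8 = α_err ✓ (single-error assumption holds).
Step 4: error magnitude e = S_0/v_2 = S_0·∏_{j≠2}(α_2 − α_j) = 2·4 = 8 ≡ 8 (mod 11).
Step 5: correct position 2: c_2 = r_2 − e = 1 − 8 ≡ 4 (mod 11). Hence c = [7, 4, 2, 10, 3].
  Check: interpolating c through the α_i gives m(x) = 8 + 5·x (degree < 2) with m(α_i) = c_i for every i, so c is indeed a codeword.


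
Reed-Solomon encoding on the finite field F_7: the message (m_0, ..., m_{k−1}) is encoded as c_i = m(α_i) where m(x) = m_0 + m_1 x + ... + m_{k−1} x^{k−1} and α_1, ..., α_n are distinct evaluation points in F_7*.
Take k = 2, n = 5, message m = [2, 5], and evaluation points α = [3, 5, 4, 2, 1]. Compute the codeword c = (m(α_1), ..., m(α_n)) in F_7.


c = [3, 6, 1, 5, 0]

Message polynomial: m(x) = 2 + 5·x (mod 7).
For each evaluation point α_i, compute m(α_i) mod 7:
  α_1 = 3: Horner steps 5 → 3, so m(3) = 3.
  α_2 = 5: Horner steps 5 → 6, so m(5) = 6.
  α_3 = 4: Horner steps 5 → 1, so m(4) = 1.
  α_4 = 2: Horner steps 5 → 5, so m(2) = 5.
  α_5 = 1: Horner steps 5 → 0, so m(1) = 0.
Codeword c = [3, 6, 1, 5, 0] ∈ F_7^5.


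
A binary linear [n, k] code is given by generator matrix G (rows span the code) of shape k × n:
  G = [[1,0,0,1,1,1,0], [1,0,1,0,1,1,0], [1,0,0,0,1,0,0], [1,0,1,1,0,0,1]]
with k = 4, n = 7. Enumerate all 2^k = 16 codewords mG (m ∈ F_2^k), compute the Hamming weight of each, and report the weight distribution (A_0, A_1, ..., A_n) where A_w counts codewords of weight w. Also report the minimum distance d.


Weight distribution: A_0 = 1, A_2 = 6, A_4 = 9. Minimum distance d = 2.

Enumerate all 2^4 = 16 messages m ∈ F_2^4.
For each, compute codeword c = mG in F_2^7, then tally its weight.
  m = 0000 → c = 0000000, weight = 0.
  m = 1000 → c = 1001110, weight = 4.
  m = 0100 → c = 1010110, weight = 4.
  m = 1100 → c = 0011000, weight = 2.
  m = 0010 → c = 1000100, weight = 2.
  m = 1010 → c = 0001010, weight = 2.
  m = 0110 → c = 0010010, weight = 2.
  m = 1110 → c = 1011100, weight = 4.
  m = 0001 → c = 1011001, weight = 4.
  m = 1001 → c = 0010111, weight = 4.
  m = 0101 → c = 0001111, weight = 4.
  m = 1101 → c = 1000001, weight = 2.
  m = 0011 → c = 0011101, weight = 4.
  m = 1011 → c = 1010011, weight = 4.
  m = 0111 → c = 1001011, weight = 4.
  m = 1111 → c = 0000101, weight = 2.
Tally weights:
  weight 0: 1 codewords.
  weight 2: 6 codewords.
  weight 4: 9 codewords.
Minimum distance d = smallest w > 0 with A_w > 0 = 2.
Sanity: Σ A_w = 16 = 2^4 = 16 ✓.


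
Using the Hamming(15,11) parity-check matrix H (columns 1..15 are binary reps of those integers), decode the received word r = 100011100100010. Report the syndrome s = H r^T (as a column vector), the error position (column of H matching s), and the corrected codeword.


s = (0, 0, 0, 1)^T, error position = 1, corrected codeword c = 000011100100010

Compute s = H r^T mod 2 one row at a time:
  s_1 = 0 + 0 + 1 + 0 + 0 + 0 + 1 + 0 = 2 ≡ 0 (mod 2).
  s_2 = 0 + 1 + 1 + 1 + 0 + 0 + 1 + 0 = 4 ≡ 0 (mod 2).
  s_3 = 0 + 0 + 1 + 1 + 1 + 0 + 1 + 0 = 4 ≡ 0 (mod 2).
  s_4 = 1 + 0 + 1 + 1 + 0 + 0 + 0 + 0 = 3 ≡ 1 (mod 2).
s = (0, 0, 0, 1)^T — this equals column 1 of H (binary 0001), so error is at position 1.
Correct: flip bit 1 of r = 100011100100010 to get c = 000011100100010.


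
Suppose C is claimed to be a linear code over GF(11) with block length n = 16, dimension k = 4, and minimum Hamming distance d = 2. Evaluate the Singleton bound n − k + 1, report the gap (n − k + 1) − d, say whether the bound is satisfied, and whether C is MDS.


Singleton RHS = n − k + 1 = 13, slack = 11, bound satisfied, not MDS.

Singleton bound: d ≤ n − k + 1.
Here n = 16, k = 4, so n − k + 1 = 13.
Given d = 2, check d ≤ 13: YES.
Slack = (n − k + 1) − d = 11.
The code is NOT MDS (slack = 11 > 0).
Description: the claimed parameters are [16, 4, 2]_11; such a code would be non-MDS.


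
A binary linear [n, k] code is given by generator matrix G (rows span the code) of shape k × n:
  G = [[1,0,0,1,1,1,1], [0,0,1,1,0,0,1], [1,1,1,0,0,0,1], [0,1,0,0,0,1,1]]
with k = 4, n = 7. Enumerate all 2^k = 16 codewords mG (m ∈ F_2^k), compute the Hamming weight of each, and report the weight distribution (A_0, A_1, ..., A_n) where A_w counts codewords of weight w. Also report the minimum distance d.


Weight distribution: A_0 = 1, A_1 = 1, A_3 = 4, A_4 = 7, A_5 = 3. Minimum distance d = 1.

Enumerate all 2^4 = 16 messages m ∈ F_2^4.
For each, compute codeword c = mG in F_2^7, then tally its weight.
  m = 0000 → c = 0000000, weight = 0.
  m = 1000 → c = 1001111, weight = 5.
  m = 0100 → c = 0011001, weight = 3.
  m = 1100 → c = 1010110, weight = 4.
  m = 0010 → c = 1110001, weight = 4.
  m = 1010 → c = 0111110, weight = 5.
  m = 0110 → c = 1101000, weight = 3.
  m = 1110 → c = 0100111, weight = 4.
  m = 0001 → c = 0100011, weight = 3.
  m = 1001 → c = 1101100, weight = 4.
  m = 0101 → c = 0111010, weight = 4.
  m = 1101 → c = 1110101, weight = 5.
  m = 0011 → c = 1010010, weight = 3.
  m = 1011 → c = 0011101, weight = 4.
  m = 0111 → c = 1001011, weight = 4.
  m = 1111 → c = 0000100, weight = 1.
Tally weights:
  weight 0: 1 codewords.
  weight 1: 1 codewords.
  weight 3: 4 codewords.
  weight 4: 7 codewords.
  weight 5: 3 codewords.
Minimum distance d = smallest w > 0 with A_w > 0 = 1.
Sanity: Σ A_w = 16 = 2^4 = 16 ✓.


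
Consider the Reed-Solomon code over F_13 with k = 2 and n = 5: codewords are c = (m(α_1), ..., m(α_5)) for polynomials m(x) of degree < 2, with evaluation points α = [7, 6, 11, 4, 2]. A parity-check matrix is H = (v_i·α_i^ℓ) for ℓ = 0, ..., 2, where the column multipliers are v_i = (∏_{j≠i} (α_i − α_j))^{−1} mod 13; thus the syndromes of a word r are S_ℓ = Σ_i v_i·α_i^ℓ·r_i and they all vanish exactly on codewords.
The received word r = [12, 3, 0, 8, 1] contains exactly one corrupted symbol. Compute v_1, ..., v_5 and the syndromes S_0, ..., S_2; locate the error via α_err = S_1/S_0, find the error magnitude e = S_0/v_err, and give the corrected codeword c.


S = (1, 6, 10), error at position 2, error magnitude e = 1, c = [12, 2, 0, 8, 1].

Step 1: column multipliers v_i = (∏_{j≠i}(α_i − α_j))^{−1} mod 13.
  i = 1 (α = 7): (7−6)(7−11)(7−4)(7−2) = 1·(−4)·3·5 = −60 ≡ 5, so v_1 = 5^{−1} = 8 (mod 13).
  i = 2 (α = 6): (6−7)(6−11)(6−4)(6−2) = (−1)·(−5)·2·4 = 40 ≡ 1, so v_2 = 1^{−1} = 1 (mod 13).
  i = 3 (α = 11): (11−7)(11−6)(11−4)(11−2) = 4·5·7·9 = 1260 ≡ 12, so v_3 = 12^{−1} = 12 (mod 13).
  i = 4 (α = 4): (4−7)(4−6)(4−11)(4−2) = (−3)·(−2)·(−7)·2 = −84 ≡ 7, so v_4 = 7^{−1} = 2 (mod 13).
  i = 5 (α = 2): (2−7)(2−6)(2−11)(2−4) = (−5)·(−4)·(−9)·(−2) = 360 ≡ 9, so v_5 = 9^{−1} = 3 (mod 13).
  v = [8, 1, 12, 2, 3].
Step 2: syndromes of r = [12, 3, 0, 8, 1] (all sums mod 13).
  S_0 = Σ v_i r_i = 8·12 + 1·3 + 12·0 + 2·8 + 3·1 = 118 ≡ 1.
  S_1 = Σ v_i α_i r_i = 8·7·12 + 1·6·3 + 12·11·0 + 2·4·8 + 3·2·1 = 760 ≡ 6.
  α_i^2 mod 13 = [10, 10, 4, 3, 4].
  S_2 = Σ v_i α_i^2 r_i = 8·10·12 + 1·10·3 + 12·4·0 + 2·3·8 + 3·4·1 = 1050 ≡ 10.
  S = (1, 6, 10) ≠ 0, so r is not a codeword (an error is present).
Step 3: locate the error. For a single error e at position i, S_ℓ = v_i·e·α_i^ℓ, so α_err = S_1/S_0.
  S_0^{−1} = 1^{−1} = 1 (mod 13), so α_err = 6·1 = 6 ≡ 6 = α_2. Error position i = 2.
  Consistency check: S_2/S_1 = 10·11 = 110 ≡ 6 = α_err ✓ (single-error assumption holds).
Step 4: error magnitude e = S_0/v_2 = S_0·∏_{j≠2}(α_2 − α_j) = 1·1 = 1 ≡ 1 (mod 13).
Step 5: correct position 2: c_2 = r_2 − e = 3 − 1 ≡ 2 (mod 13). Hence c = [12, 2, 0, 8, 1].
  Check: interpolating c through the α_i gives m(x) = 7 + 10·x (degree < 2) with m(α_i) = c_i for every i, so c is indeed a codeword.
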